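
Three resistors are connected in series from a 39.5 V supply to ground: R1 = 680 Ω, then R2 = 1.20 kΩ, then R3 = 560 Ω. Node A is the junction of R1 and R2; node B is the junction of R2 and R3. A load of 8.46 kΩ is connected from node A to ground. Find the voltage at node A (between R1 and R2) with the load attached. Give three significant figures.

Below node A the series string R2+R3 = 1760 Ω sits in parallel with the 8460 Ω load: 1457 Ω.
V_A = 39.5 × 1457/(680 + 1457) = 26.9 V.

V ≈ 26.9 V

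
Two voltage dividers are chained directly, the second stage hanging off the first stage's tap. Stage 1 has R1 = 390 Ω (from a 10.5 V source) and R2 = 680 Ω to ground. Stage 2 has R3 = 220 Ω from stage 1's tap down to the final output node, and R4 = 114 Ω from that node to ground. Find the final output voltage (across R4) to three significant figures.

Stage 2 presents R3+R4 = 334.0 Ω as a load on stage 1's tap.
Stage 1's lower leg becomes R2‖(R3+R4) = 224.0 Ω, so V_mid = 10.5 × 224.0/614.0 = 3.830 V.
Stage 2 is itself unloaded: V_out = V_mid × R4/(R3+R4) = 3.830 × 114/334.0 = 1.31 V.

V_out ≈ 1.31 V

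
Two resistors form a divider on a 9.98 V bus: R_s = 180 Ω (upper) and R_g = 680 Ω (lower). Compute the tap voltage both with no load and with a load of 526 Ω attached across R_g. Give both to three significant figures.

Unloaded: 7.89 V; loaded: 6.21 V

Open-circuit: V = 9.98 × 680/(180 + 680) = 7.89 V.
With the load, R_g becomes R_g‖R_L = 296.6 Ω, so V = 9.98 × 296.6/476.6 = 6.21 V.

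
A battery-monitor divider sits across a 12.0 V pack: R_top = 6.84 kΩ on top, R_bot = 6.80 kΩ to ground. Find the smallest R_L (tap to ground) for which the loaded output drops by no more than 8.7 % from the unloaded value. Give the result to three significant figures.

Output resistance R_th = R_top‖R_bot = (6.84 × 6.80)/13.64 = 3.410 kΩ.
The fractional drop is R_th/(R_th + R_L); requiring this ≤ 0.0870 gives R_L ≥ R_th(1/0.0870 − 1) = 3.410 × 10.49 = 35.8 kΩ.

R_L(min) ≈ 35.8 kΩ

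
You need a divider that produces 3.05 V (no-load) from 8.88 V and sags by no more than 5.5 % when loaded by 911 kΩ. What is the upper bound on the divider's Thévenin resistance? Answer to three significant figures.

R_th ≤ 53.0 kΩ

Loading drop = R_th/(R_th + R_L) ≤ 0.0550, so R_th ≤ R_L · ε/(1−ε) = 911 kΩ × 0.0550/0.9450 = 53.0 kΩ.
(Any R1, R2 with R2/(R1+R2) = 0.343 and R1‖R2 ≤ 53.0 kΩ will meet the spec.)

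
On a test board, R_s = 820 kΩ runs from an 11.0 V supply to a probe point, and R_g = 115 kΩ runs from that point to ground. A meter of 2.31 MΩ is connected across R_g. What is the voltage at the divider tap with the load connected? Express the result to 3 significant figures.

The load sits in parallel with R_g: R_g‖R_L = (115 × 2310) / (115 + 2310) = 109.5 kΩ.
V_out = 11.0 × 109.5 / (820 + 109.5) = 11.0 × 109.5/929.5 = 1.30 V.
(Unloaded it would have been 1.35 V.)

V_out ≈ 1.30 V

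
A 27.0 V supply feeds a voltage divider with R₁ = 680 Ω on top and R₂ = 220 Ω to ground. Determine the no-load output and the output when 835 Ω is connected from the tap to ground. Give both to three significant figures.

Unloaded: 6.60 V; loaded: 5.50 V

Open-circuit: V = 27.0 × 220/(680 + 220) = 6.60 V.
With the load, R₂ becomes R₂‖R_L = 174.1 Ω, so V = 27.0 × 174.1/854.1 = 5.50 V.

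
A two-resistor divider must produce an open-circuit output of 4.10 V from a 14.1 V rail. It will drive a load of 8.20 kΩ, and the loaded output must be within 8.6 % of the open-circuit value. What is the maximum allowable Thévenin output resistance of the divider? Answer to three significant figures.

R_th ≤ 772 Ω

Loading drop = R_th/(R_th + R_L) ≤ 0.0860, so R_th ≤ R_L · ε/(1−ε) = 8.20 kΩ × 0.0860/0.9140 = 772 Ω.
(Any R1, R2 with R2/(R1+R2) = 0.291 and R1‖R2 ≤ 772 Ω will meet the spec.)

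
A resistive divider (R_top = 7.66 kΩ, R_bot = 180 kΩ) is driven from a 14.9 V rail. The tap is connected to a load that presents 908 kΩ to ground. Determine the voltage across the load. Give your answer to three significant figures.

The load sits in parallel with R_bot: R_bot‖R_L = (180 × 908) / (180 + 908) = 150.2 kΩ.
V_out = 14.9 × 150.2 / (7.66 + 150.2) = 14.9 × 150.2/157.9 = 14.2 V.
(Unloaded it would have been 14.3 V.)

V_out ≈ 14.2 V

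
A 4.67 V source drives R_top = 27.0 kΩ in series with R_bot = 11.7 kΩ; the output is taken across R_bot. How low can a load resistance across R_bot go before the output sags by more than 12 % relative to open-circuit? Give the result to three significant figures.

R_L(min) ≈ 59.9 kΩ

Output resistance R_th = R_top‖R_bot = (27.0 × 11.7)/38.70 = 8.163 kΩ.
The fractional drop is R_th/(R_th + R_L); requiring this ≤ 0.120 gives R_L ≥ R_th(1/0.120 − 1) = 8.163 × 7.333 = 59.9 kΩ.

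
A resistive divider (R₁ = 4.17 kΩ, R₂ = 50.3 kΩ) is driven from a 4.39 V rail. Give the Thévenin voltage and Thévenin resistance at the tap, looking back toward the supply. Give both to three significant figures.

V_th is the open-circuit tap voltage: 4.39 × 50.3/(4.17 + 50.3) = 4.05 V.
With the supply zeroed, R₁ and R₂ appear in parallel from the tap: R_th = R₁‖R₂ = (4.17 × 50.3)/54.47 = 3.85 kΩ.

V_th = 4.05 V, R_th = 3.85 kΩ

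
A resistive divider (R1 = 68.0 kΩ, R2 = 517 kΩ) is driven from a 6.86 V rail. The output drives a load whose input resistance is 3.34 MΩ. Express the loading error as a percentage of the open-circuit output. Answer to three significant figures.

The divider's output (Thévenin) resistance is R1‖R2 = 60.10 kΩ.
Fractional drop under load = R_th/(R_th + R_L) = 60.10 / (60.10 + 3340) = 0.01767.
So the output falls by 1.77 %.

1.77 %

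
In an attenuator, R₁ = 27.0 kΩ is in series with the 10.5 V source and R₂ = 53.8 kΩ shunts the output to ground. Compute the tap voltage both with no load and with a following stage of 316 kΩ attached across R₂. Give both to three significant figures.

Open-circuit: V = 10.5 × 53.8/(27.0 + 53.8) = 6.99 V.
With the load, R₂ becomes R₂‖R_L = 45.97 kΩ, so V = 10.5 × 45.97/72.97 = 6.61 V.

Unloaded: 6.99 V; loaded: 6.61 V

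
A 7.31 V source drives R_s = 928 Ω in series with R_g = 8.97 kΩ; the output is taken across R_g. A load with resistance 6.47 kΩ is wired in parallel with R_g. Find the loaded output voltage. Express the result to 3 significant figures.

V_out ≈ 5.86 V

The load sits in parallel with R_g: R_g‖R_L = (8970 × 6470) / (8970 + 6470) = 3759 Ω.
V_out = 7.31 × 3759 / (928 + 3759) = 7.31 × 3759/4687 = 5.86 V.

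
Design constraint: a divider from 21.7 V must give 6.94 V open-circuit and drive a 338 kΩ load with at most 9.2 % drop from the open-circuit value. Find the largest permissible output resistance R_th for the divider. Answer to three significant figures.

Loading drop = R_th/(R_th + R_L) ≤ 0.0920, so R_th ≤ R_L · ε/(1−ε) = 338 kΩ × 0.0920/0.9080 = 34.2 kΩ.

R_th ≤ 34.2 kΩ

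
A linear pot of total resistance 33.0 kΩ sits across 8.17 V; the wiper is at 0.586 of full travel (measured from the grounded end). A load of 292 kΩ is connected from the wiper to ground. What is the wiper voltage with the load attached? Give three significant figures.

The wiper splits the pot into (1−α)R = 13.66 kΩ above and αR = 19.34 kΩ below.
Lower section ‖ load = 18.14 kΩ.
V_wiper = 8.17 × 18.14/(13.66 + 18.14) = 4.66 V.

V ≈ 4.66 V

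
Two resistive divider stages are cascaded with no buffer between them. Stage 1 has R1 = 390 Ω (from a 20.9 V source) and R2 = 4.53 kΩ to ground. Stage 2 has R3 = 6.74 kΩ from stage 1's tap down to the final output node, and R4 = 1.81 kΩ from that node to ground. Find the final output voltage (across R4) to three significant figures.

V_out ≈ 3.91 V

Stage 2 presents R3+R4 = 8550 Ω as a load on stage 1's tap.
Stage 1's lower leg becomes R2‖(R3+R4) = 2961 Ω, so V_mid = 20.9 × 2961/3351 = 18.47 V.
Stage 2 is itself unloaded: V_out = V_mid × R4/(R3+R4) = 18.47 × 1810/8550 = 3.91 V.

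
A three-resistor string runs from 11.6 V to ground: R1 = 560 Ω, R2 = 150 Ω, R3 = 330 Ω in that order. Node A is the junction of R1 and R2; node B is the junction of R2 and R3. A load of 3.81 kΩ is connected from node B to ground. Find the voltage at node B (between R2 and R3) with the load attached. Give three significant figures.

At node B, R3 is in parallel with the load: R3‖R_L = 303.7 Ω.
Below node A the resistance is R2 + (R3‖R_L) = 453.7 Ω, so V_A = 11.6 × 453.7/1014 = 5.192 V.
Then V_B = V_A × (R3‖R_L)/(R2 + R3‖R_L) = 5.192 × 303.7/453.7 = 3.48 V.

V ≈ 3.48 V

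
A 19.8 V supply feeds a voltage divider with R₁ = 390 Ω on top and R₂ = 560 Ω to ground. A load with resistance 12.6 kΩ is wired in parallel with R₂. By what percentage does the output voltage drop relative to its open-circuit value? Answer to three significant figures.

The divider's output (Thévenin) resistance is R₁‖R₂ = 229.9 Ω.
Fractional drop under load = R_th/(R_th + R_L) = 229.9 / (229.9 + 12600) = 0.01792.
So the output falls by 1.79 %.

1.79 %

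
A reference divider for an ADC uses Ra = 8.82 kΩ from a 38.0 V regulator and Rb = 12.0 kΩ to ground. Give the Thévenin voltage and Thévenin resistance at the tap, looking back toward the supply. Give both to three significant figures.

V_th = 21.9 V, R_th = 5.08 kΩ

V_th is the open-circuit tap voltage: 38.0 × 12.0/(8.82 + 12.0) = 21.9 V.
With the supply zeroed, Ra and Rb appear in parallel from the tap: R_th = Ra‖Rb = (8.82 × 12.0)/20.82 = 5.08 kΩ.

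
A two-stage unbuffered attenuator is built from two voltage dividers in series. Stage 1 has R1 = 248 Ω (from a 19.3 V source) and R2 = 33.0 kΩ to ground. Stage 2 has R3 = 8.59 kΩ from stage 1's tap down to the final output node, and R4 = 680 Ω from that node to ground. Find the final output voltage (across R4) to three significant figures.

Stage 2 presents R3+R4 = 9270 Ω as a load on stage 1's tap.
Stage 1's lower leg becomes R2‖(R3+R4) = 7237 Ω, so V_mid = 19.3 × 7237/7485 = 18.66 V.
Stage 2 is itself unloaded: V_out = V_mid × R4/(R3+R4) = 18.66 × 680/9270 = 1.37 V.

V_out ≈ 1.37 V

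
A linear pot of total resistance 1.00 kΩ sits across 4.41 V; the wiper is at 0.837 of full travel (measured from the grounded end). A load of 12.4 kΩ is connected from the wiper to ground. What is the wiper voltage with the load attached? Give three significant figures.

V ≈ 3.65 V

The wiper splits the pot into (1−α)R = 163.0 Ω above and αR = 837.0 Ω below.
Lower section ‖ load = 784.1 Ω.
V_wiper = 4.41 × 784.1/(163.0 + 784.1) = 3.65 V.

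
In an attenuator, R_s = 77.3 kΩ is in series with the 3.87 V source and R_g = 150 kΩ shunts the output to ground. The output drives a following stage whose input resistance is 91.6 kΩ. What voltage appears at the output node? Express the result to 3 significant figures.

The load sits in parallel with R_g: R_g‖R_L = (150 × 91.6) / (150 + 91.6) = 56.87 kΩ.
V_out = 3.87 × 56.87 / (77.3 + 56.87) = 3.87 × 56.87/134.2 = 1.64 V.

V_out ≈ 1.64 V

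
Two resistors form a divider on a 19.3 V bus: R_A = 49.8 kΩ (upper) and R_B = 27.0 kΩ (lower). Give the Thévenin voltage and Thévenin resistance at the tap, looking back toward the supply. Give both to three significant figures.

V_th is the open-circuit tap voltage: 19.3 × 27.0/(49.8 + 27.0) = 6.79 V.
With the supply zeroed, R_A and R_B appear in parallel from the tap: R_th = R_A‖R_B = (49.8 × 27.0)/76.80 = 17.5 kΩ.

V_th = 6.79 V, R_th = 17.5 kΩ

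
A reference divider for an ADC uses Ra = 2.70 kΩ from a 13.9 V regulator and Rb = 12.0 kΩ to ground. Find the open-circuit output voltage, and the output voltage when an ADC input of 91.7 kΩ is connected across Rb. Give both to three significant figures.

Unloaded: 11.3 V; loaded: 11.1 V

Open-circuit: V = 13.9 × 12.0/(2.70 + 12.0) = 11.3 V.
With the load, Rb becomes Rb‖R_L = 10.61 kΩ, so V = 13.9 × 10.61/13.31 = 11.1 V.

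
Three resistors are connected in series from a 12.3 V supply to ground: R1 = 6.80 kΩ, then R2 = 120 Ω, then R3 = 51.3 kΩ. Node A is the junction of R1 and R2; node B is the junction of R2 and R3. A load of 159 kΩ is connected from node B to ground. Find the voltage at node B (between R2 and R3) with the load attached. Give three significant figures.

V ≈ 10.4 V

At node B, R3 is in parallel with the load: R3‖R_L = 38790 Ω.
Below node A the resistance is R2 + (R3‖R_L) = 38910 Ω, so V_A = 12.3 × 38910/45710 = 10.47 V.
Then V_B = V_A × (R3‖R_L)/(R2 + R3‖R_L) = 10.47 × 38790/38910 = 10.4 V.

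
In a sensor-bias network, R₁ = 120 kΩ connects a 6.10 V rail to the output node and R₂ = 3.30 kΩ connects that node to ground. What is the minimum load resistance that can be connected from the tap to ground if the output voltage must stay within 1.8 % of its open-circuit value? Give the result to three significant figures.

Output resistance R_th = R₁‖R₂ = (120 × 3.30)/123.3 = 3.212 kΩ.
The fractional drop is R_th/(R_th + R_L); requiring this ≤ 0.0180 gives R_L ≥ R_th(1/0.0180 − 1) = 3.212 × 54.56 = 175 kΩ.

R_L(min) ≈ 175 kΩ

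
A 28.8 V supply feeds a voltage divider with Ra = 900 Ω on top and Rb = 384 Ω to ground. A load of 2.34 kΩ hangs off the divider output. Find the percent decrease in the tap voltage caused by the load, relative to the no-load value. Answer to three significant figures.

Unloaded V = 28.8 × 384/1284 = 8.6131 V.
Loaded: Rb‖R_L = 329.9 Ω, giving V = 28.8 × 329.9/1230 = 7.7246 V.
Drop = (8.6131 − 7.7246) / 8.6131 = 10.3 %.

10.3 %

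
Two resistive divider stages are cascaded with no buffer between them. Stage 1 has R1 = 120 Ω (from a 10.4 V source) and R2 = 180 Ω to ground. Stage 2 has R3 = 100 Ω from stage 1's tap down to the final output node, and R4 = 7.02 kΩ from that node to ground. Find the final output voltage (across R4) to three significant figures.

Stage 2 presents R3+R4 = 7120 Ω as a load on stage 1's tap.
Stage 1's lower leg becomes R2‖(R3+R4) = 175.6 Ω, so V_mid = 10.4 × 175.6/295.6 = 6.178 V.
Stage 2 is itself unloaded: V_out = V_mid × R4/(R3+R4) = 6.178 × 7020/7120 = 6.09 V.

V_out ≈ 6.09 V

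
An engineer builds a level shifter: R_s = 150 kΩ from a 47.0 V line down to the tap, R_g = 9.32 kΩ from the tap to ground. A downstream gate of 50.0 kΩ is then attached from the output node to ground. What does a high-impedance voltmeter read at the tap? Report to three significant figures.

V_out ≈ 2.34 V

The load sits in parallel with R_g: R_g‖R_L = (9.32 × 50.0) / (9.32 + 50.0) = 7.856 kΩ.
V_out = 47.0 × 7.856 / (150 + 7.856) = 47.0 × 7.856/157.9 = 2.34 V.
(Unloaded it would have been 2.75 V.)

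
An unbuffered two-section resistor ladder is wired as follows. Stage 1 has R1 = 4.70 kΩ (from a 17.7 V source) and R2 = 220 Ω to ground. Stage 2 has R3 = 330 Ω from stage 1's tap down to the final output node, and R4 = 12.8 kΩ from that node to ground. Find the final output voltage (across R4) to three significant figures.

V_out ≈ 0.759 V

Stage 2 presents R3+R4 = 13130 Ω as a load on stage 1's tap.
Stage 1's lower leg becomes R2‖(R3+R4) = 216.4 Ω, so V_mid = 17.7 × 216.4/4916 = 0.7790 V.
Stage 2 is itself unloaded: V_out = V_mid × R4/(R3+R4) = 0.7790 × 12800/13130 = 0.759 V.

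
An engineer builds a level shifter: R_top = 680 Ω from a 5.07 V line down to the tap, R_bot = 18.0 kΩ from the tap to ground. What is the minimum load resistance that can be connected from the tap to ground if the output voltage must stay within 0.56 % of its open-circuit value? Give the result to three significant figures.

Output resistance R_th = R_top‖R_bot = (680 × 18000)/18680 = 655.2 Ω.
The fractional drop is R_th/(R_th + R_L); requiring this ≤ 0.00560 gives R_L ≥ R_th(1/0.00560 − 1) = 655.2 × 177.6 = 116 kΩ.

R_L(min) ≈ 116 kΩ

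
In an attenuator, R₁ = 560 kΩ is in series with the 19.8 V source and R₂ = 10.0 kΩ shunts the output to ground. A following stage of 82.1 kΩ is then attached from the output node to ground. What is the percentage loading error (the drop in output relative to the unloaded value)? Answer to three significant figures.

10.7 %

Unloaded V = 19.8 × 10.0/570.0 = 0.34737 V.
Loaded: R₂‖R_L = 8.914 kΩ, giving V = 19.8 × 8.914/568.9 = 0.31024 V.
Drop = (0.34737 − 0.31024) / 0.34737 = 10.7 %.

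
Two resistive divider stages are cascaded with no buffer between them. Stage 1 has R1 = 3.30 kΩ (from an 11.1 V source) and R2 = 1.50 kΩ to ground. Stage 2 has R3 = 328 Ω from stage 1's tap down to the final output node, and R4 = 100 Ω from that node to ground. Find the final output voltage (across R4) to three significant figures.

Stage 2 presents R3+R4 = 428.0 Ω as a load on stage 1's tap.
Stage 1's lower leg becomes R2‖(R3+R4) = 333.0 Ω, so V_mid = 11.1 × 333.0/3633 = 1.017 V.
Stage 2 is itself unloaded: V_out = V_mid × R4/(R3+R4) = 1.017 × 100/428.0 = 0.238 V.

V_out ≈ 0.238 V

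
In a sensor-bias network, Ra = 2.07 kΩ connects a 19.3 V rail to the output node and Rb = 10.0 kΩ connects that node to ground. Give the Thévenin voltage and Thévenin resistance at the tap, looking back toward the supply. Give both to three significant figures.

V_th is the open-circuit tap voltage: 19.3 × 10.0/(2.07 + 10.0) = 16.0 V.
With the supply zeroed, Ra and Rb appear in parallel from the tap: R_th = Ra‖Rb = (2.07 × 10.0)/12.07 = 1.71 kΩ.

V_th = 16.0 V, R_th = 1.71 kΩ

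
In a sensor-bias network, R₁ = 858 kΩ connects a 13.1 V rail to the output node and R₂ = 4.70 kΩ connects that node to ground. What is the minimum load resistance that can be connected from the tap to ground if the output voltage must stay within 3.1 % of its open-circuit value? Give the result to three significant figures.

Output resistance R_th = R₁‖R₂ = (858 × 4.70)/862.7 = 4.674 kΩ.
The fractional drop is R_th/(R_th + R_L); requiring this ≤ 0.0310 gives R_L ≥ R_th(1/0.0310 − 1) = 4.674 × 31.26 = 146 kΩ.

R_L(min) ≈ 146 kΩ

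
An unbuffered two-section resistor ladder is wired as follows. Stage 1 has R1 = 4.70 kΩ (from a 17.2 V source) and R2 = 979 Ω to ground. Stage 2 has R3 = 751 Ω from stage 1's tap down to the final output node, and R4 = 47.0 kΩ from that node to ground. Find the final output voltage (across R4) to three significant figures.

Stage 2 presents R3+R4 = 47750 Ω as a load on stage 1's tap.
Stage 1's lower leg becomes R2‖(R3+R4) = 959.3 Ω, so V_mid = 17.2 × 959.3/5659 = 2.916 V.
Stage 2 is itself unloaded: V_out = V_mid × R4/(R3+R4) = 2.916 × 47000/47750 = 2.87 V.

V_out ≈ 2.87 V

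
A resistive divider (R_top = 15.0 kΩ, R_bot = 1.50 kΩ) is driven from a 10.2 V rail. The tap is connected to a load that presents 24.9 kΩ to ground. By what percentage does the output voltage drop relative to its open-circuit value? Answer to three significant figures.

The divider's output (Thévenin) resistance is R_top‖R_bot = 1.364 kΩ.
Fractional drop under load = R_th/(R_th + R_L) = 1.364 / (1.364 + 24.9) = 0.05192.
So the output falls by 5.19 %.

5.19 %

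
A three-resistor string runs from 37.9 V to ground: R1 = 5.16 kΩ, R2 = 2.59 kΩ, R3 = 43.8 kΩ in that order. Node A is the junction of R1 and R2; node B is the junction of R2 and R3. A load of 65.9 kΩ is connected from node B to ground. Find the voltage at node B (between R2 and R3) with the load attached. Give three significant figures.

At node B, R3 is in parallel with the load: R3‖R_L = 26.31 kΩ.
Below node A the resistance is R2 + (R3‖R_L) = 28.90 kΩ, so V_A = 37.9 × 28.90/34.06 = 32.16 V.
Then V_B = V_A × (R3‖R_L)/(R2 + R3‖R_L) = 32.16 × 26.31/28.90 = 29.3 V.

V ≈ 29.3 V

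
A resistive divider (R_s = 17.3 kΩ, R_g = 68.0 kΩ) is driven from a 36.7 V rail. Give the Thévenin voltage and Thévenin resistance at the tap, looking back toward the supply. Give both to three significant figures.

V_th = 29.3 V, R_th = 13.8 kΩ

V_th is the open-circuit tap voltage: 36.7 × 68.0/(17.3 + 68.0) = 29.3 V.
With the supply zeroed, R_s and R_g appear in parallel from the tap: R_th = R_s‖R_g = (17.3 × 68.0)/85.30 = 13.8 kΩ.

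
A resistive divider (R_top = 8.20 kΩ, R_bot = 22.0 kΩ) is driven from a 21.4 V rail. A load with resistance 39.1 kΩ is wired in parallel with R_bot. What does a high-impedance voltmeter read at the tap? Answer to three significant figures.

V_out ≈ 13.5 V

The load sits in parallel with R_bot: R_bot‖R_L = (22.0 × 39.1) / (22.0 + 39.1) = 14.08 kΩ.
V_out = 21.4 × 14.08 / (8.20 + 14.08) = 21.4 × 14.08/22.28 = 13.5 V.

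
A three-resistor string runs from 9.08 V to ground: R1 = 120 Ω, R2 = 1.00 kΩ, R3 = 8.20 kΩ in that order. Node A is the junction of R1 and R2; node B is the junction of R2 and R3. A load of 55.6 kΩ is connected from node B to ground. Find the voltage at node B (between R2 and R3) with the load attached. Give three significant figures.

V ≈ 7.85 V

At node B, R3 is in parallel with the load: R3‖R_L = 7146 Ω.
Below node A the resistance is R2 + (R3‖R_L) = 8146 Ω, so V_A = 9.08 × 8146/8266 = 8.948 V.
Then V_B = V_A × (R3‖R_L)/(R2 + R3‖R_L) = 8.948 × 7146/8146 = 7.85 V.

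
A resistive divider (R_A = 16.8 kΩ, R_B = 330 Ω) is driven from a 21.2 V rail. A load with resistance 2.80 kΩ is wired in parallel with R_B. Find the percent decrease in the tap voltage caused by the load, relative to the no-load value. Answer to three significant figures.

The divider's output (Thévenin) resistance is R_A‖R_B = 323.6 Ω.
Fractional drop under load = R_th/(R_th + R_L) = 323.6 / (323.6 + 2800) = 0.1036.
So the output falls by 10.4 %.

10.4 %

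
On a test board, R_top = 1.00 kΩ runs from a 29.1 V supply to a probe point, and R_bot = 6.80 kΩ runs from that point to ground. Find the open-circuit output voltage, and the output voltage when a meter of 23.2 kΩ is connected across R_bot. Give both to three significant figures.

Unloaded: 25.4 V; loaded: 24.5 V

Open-circuit: V = 29.1 × 6.80/(1.00 + 6.80) = 25.4 V.
With the load, R_bot becomes R_bot‖R_L = 5.259 kΩ, so V = 29.1 × 5.259/6.259 = 24.5 V.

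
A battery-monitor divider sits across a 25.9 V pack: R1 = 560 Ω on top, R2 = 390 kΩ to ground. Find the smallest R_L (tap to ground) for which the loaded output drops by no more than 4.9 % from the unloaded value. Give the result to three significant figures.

R_L(min) ≈ 10.9 kΩ

Output resistance R_th = R1‖R2 = (560 × 390000)/390600 = 559.2 Ω.
The fractional drop is R_th/(R_th + R_L); requiring this ≤ 0.0490 gives R_L ≥ R_th(1/0.0490 − 1) = 559.2 × 19.41 = 10.9 kΩ.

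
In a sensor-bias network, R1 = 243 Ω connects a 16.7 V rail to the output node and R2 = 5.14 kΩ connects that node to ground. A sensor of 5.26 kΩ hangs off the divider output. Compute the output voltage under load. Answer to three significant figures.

V_out ≈ 15.3 V

The load sits in parallel with R2: R2‖R_L = (5140 × 5260) / (5140 + 5260) = 2600 Ω.
V_out = 16.7 × 2600 / (243 + 2600) = 16.7 × 2600/2843 = 15.3 V.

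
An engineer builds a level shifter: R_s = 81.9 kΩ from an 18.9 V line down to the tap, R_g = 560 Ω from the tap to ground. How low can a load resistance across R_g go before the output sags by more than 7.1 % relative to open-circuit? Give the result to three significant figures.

R_L(min) ≈ 7.28 kΩ

Output resistance R_th = R_s‖R_g = (81900 × 560)/82460 = 556.2 Ω.
The fractional drop is R_th/(R_th + R_L); requiring this ≤ 0.0710 gives R_L ≥ R_th(1/0.0710 − 1) = 556.2 × 13.08 = 7.28 kΩ.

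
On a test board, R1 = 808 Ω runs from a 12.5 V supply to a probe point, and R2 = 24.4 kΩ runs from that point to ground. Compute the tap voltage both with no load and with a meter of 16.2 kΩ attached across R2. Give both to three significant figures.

Unloaded: 12.1 V; loaded: 11.5 V

Open-circuit: V = 12.5 × 24400/(808 + 24400) = 12.1 V.
With the load, R2 becomes R2‖R_L = 9736 Ω, so V = 12.5 × 9736/10540 = 11.5 V.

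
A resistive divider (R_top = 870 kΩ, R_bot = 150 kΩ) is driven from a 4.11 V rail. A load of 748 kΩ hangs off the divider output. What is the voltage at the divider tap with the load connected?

The load sits in parallel with R_bot: R_bot‖R_L = (150 × 748) / (150 + 748) = 124.9 kΩ.
V_out = 4.11 × 124.9 / (870 + 124.9) = 4.11 × 124.9/994.9 = 0.516 V.
(Unloaded it would have been 0.604 V.)

V_out ≈ 0.516 V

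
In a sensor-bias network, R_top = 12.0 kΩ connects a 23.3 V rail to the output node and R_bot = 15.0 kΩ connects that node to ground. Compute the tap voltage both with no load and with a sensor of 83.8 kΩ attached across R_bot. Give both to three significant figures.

Unloaded: 12.9 V; loaded: 12.0 V

Open-circuit: V = 23.3 × 15.0/(12.0 + 15.0) = 12.9 V.
With the load, R_bot becomes R_bot‖R_L = 12.72 kΩ, so V = 23.3 × 12.72/24.72 = 12.0 V.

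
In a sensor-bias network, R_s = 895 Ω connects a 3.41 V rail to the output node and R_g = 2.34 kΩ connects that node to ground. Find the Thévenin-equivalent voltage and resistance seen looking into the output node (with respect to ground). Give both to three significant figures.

V_th is the open-circuit tap voltage: 3.41 × 2340/(895 + 2340) = 2.47 V.
With the supply zeroed, R_s and R_g appear in parallel from the tap: R_th = R_s‖R_g = (895 × 2340)/3235 = 647 Ω.

V_th = 2.47 V, R_th = 647 Ω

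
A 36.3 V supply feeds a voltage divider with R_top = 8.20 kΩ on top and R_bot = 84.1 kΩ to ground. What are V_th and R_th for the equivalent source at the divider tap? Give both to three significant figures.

V_th = 33.1 V, R_th = 7.47 kΩ

V_th is the open-circuit tap voltage: 36.3 × 84.1/(8.20 + 84.1) = 33.1 V.
With the supply zeroed, R_top and R_bot appear in parallel from the tap: R_th = R_top‖R_bot = (8.20 × 84.1)/92.30 = 7.47 kΩ.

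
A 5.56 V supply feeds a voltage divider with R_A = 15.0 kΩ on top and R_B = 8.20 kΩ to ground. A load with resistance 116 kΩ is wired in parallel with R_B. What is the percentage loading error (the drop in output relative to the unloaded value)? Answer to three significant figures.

4.37 %

The divider's output (Thévenin) resistance is R_A‖R_B = 5.302 kΩ.
Fractional drop under load = R_th/(R_th + R_L) = 5.302 / (5.302 + 116) = 0.04371.
So the output falls by 4.37 %.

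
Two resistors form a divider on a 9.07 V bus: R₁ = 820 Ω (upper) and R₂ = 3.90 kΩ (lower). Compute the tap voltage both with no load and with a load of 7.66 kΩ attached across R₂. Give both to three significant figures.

Unloaded: 7.49 V; loaded: 6.89 V

Open-circuit: V = 9.07 × 3900/(820 + 3900) = 7.49 V.
With the load, R₂ becomes R₂‖R_L = 2584 Ω, so V = 9.07 × 2584/3404 = 6.89 V.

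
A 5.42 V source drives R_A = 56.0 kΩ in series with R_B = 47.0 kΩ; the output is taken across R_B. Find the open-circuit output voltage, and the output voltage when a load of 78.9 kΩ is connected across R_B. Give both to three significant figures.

Unloaded: 2.47 V; loaded: 1.87 V

Open-circuit: V = 5.42 × 47.0/(56.0 + 47.0) = 2.47 V.
With the load, R_B becomes R_B‖R_L = 29.45 kΩ, so V = 5.42 × 29.45/85.45 = 1.87 V.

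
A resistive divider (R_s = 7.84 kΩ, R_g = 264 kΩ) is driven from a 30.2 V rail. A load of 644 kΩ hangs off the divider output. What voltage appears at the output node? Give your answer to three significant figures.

The load sits in parallel with R_g: R_g‖R_L = (264 × 644) / (264 + 644) = 187.2 kΩ.
V_out = 30.2 × 187.2 / (7.84 + 187.2) = 30.2 × 187.2/195.1 = 29.0 V.
(Unloaded it would have been 29.3 V.)

V_out ≈ 29.0 V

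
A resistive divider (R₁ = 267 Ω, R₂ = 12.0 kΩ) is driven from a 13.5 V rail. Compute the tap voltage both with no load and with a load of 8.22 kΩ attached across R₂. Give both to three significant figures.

Unloaded: 13.2 V; loaded: 12.8 V

Open-circuit: V = 13.5 × 12000/(267 + 12000) = 13.2 V.
With the load, R₂ becomes R₂‖R_L = 4878 Ω, so V = 13.5 × 4878/5145 = 12.8 V.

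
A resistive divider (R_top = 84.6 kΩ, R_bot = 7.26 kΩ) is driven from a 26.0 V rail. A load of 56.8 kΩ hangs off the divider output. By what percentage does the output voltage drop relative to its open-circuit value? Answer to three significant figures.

10.5 %

Unloaded V = 26.0 × 7.26/91.86 = 2.0549 V.
Loaded: R_bot‖R_L = 6.437 kΩ, giving V = 26.0 × 6.437/91.04 = 1.8385 V.
Drop = (2.0549 − 1.8385) / 2.0549 = 10.5 %.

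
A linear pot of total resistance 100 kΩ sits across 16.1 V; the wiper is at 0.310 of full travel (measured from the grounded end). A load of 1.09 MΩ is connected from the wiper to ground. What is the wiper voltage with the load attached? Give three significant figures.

V ≈ 4.89 V

The wiper splits the pot into (1−α)R = 69.00 kΩ above and αR = 31.00 kΩ below.
Lower section ‖ load = 30.14 kΩ.
V_wiper = 16.1 × 30.14/(69.00 + 30.14) = 4.89 V.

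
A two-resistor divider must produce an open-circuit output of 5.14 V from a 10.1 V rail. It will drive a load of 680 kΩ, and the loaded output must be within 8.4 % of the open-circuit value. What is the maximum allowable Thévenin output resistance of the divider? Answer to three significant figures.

R_th ≤ 62.4 kΩ

Loading drop = R_th/(R_th + R_L) ≤ 0.0840, so R_th ≤ R_L · ε/(1−ε) = 680 kΩ × 0.0840/0.9160 = 62.4 kΩ.
(Any R1, R2 with R2/(R1+R2) = 0.509 and R1‖R2 ≤ 62.4 kΩ will meet the spec.)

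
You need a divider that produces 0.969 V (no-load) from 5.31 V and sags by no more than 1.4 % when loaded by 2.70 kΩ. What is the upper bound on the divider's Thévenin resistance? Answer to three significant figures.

Loading drop = R_th/(R_th + R_L) ≤ 0.0140, so R_th ≤ R_L · ε/(1−ε) = 2.70 kΩ × 0.0140/0.9860 = 38.3 Ω.
(Any R1, R2 with R2/(R1+R2) = 0.182 and R1‖R2 ≤ 38.3 Ω will meet the spec.)

R_th ≤ 38.3 Ω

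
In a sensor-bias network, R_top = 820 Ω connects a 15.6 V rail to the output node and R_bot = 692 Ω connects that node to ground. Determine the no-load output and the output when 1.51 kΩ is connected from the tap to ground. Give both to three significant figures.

Open-circuit: V = 15.6 × 692/(820 + 692) = 7.14 V.
With the load, R_bot becomes R_bot‖R_L = 474.5 Ω, so V = 15.6 × 474.5/1295 = 5.72 V.

Unloaded: 7.14 V; loaded: 5.72 V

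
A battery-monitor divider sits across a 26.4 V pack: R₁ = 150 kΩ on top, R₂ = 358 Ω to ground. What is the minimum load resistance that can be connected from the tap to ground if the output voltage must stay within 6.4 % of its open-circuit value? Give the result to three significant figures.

R_L(min) ≈ 5.22 kΩ

Output resistance R_th = R₁‖R₂ = (150000 × 358)/150400 = 357.1 Ω.
The fractional drop is R_th/(R_th + R_L); requiring this ≤ 0.0640 gives R_L ≥ R_th(1/0.0640 − 1) = 357.1 × 14.62 = 5.22 kΩ.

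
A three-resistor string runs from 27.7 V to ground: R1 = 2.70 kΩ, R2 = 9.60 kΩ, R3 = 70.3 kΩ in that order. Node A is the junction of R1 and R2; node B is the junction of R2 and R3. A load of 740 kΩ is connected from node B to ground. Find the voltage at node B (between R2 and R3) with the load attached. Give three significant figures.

At node B, R3 is in parallel with the load: R3‖R_L = 64.20 kΩ.
Below node A the resistance is R2 + (R3‖R_L) = 73.80 kΩ, so V_A = 27.7 × 73.80/76.50 = 26.72 V.
Then V_B = V_A × (R3‖R_L)/(R2 + R3‖R_L) = 26.72 × 64.20/73.80 = 23.2 V.

V ≈ 23.2 V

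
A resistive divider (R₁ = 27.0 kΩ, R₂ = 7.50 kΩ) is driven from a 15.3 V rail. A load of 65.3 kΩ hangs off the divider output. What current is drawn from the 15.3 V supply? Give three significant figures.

R₂‖R_L = 6.727 kΩ, so the source sees R₁ + R₂‖R_L = 33.73 kΩ.
I = 15.3 V / 33.73 kΩ = 0.454 mA.

I ≈ 0.454 mA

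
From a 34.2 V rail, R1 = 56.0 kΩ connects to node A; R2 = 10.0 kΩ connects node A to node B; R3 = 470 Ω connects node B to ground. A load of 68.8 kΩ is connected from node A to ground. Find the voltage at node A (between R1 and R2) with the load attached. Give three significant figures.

V ≈ 4.77 V

Below node A the series string R2+R3 = 10470 Ω sits in parallel with the 68800 Ω load: 9087 Ω.
V_A = 34.2 × 9087/(56000 + 9087) = 4.77 V.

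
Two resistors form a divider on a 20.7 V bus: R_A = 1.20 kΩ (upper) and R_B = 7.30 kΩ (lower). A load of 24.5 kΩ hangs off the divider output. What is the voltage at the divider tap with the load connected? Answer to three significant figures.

The load sits in parallel with R_B: R_B‖R_L = (7.30 × 24.5) / (7.30 + 24.5) = 5.624 kΩ.
V_out = 20.7 × 5.624 / (1.20 + 5.624) = 20.7 × 5.624/6.824 = 17.1 V.
(Unloaded it would have been 17.8 V.)

V_out ≈ 17.1 V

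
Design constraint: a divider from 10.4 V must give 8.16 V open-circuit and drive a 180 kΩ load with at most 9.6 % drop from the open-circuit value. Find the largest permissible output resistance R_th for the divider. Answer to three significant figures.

Loading drop = R_th/(R_th + R_L) ≤ 0.0960, so R_th ≤ R_L · ε/(1−ε) = 180 kΩ × 0.0960/0.9040 = 19.1 kΩ.

R_th ≤ 19.1 kΩ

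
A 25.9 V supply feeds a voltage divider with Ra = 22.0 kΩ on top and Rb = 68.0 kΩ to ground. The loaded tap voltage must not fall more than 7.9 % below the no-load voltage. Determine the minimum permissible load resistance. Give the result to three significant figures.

Output resistance R_th = Ra‖Rb = (22.0 × 68.0)/90.00 = 16.62 kΩ.
The fractional drop is R_th/(R_th + R_L); requiring this ≤ 0.0790 gives R_L ≥ R_th(1/0.0790 − 1) = 16.62 × 11.66 = 194 kΩ.

R_L(min) ≈ 194 kΩ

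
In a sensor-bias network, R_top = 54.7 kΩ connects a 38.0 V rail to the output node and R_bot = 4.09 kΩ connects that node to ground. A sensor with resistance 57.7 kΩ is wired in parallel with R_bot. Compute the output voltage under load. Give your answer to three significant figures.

V_out ≈ 2.48 V

The load sits in parallel with R_bot: R_bot‖R_L = (4.09 × 57.7) / (4.09 + 57.7) = 3.819 kΩ.
V_out = 38.0 × 3.819 / (54.7 + 3.819) = 38.0 × 3.819/58.52 = 2.48 V.
(Unloaded it would have been 2.64 V.)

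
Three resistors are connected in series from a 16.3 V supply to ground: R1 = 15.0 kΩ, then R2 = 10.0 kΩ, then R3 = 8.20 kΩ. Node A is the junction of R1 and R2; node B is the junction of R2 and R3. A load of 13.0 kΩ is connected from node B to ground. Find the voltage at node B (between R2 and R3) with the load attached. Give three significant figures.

V ≈ 2.73 V

At node B, R3 is in parallel with the load: R3‖R_L = 5.028 kΩ.
Below node A the resistance is R2 + (R3‖R_L) = 15.03 kΩ, so V_A = 16.3 × 15.03/30.03 = 8.158 V.
Then V_B = V_A × (R3‖R_L)/(R2 + R3‖R_L) = 8.158 × 5.028/15.03 = 2.73 V.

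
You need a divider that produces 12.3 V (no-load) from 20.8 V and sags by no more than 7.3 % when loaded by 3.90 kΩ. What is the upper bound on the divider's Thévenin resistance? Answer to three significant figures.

R_th ≤ 307 Ω

Loading drop = R_th/(R_th + R_L) ≤ 0.0730, so R_th ≤ R_L · ε/(1−ε) = 3.90 kΩ × 0.0730/0.9270 = 307 Ω.
(Any R1, R2 with R2/(R1+R2) = 0.591 and R1‖R2 ≤ 307 Ω will meet the spec.)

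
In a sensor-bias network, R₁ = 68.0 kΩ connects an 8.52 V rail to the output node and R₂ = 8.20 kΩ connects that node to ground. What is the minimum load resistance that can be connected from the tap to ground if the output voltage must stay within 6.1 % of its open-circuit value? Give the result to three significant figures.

R_L(min) ≈ 113 kΩ

Output resistance R_th = R₁‖R₂ = (68.0 × 8.20)/76.20 = 7.318 kΩ.
The fractional drop is R_th/(R_th + R_L); requiring this ≤ 0.0610 gives R_L ≥ R_th(1/0.0610 − 1) = 7.318 × 15.39 = 113 kΩ.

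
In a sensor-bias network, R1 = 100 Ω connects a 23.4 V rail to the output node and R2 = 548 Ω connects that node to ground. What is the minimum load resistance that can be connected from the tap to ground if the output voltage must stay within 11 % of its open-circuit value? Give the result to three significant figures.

Output resistance R_th = R1‖R2 = (100 × 548)/648.0 = 84.57 Ω.
The fractional drop is R_th/(R_th + R_L); requiring this ≤ 0.110 gives R_L ≥ R_th(1/0.110 − 1) = 84.57 × 8.091 = 684 Ω.

R_L(min) ≈ 684 Ω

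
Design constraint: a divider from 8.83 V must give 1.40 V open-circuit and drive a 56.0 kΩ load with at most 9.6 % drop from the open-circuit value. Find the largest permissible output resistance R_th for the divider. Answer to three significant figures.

Loading drop = R_th/(R_th + R_L) ≤ 0.0960, so R_th ≤ R_L · ε/(1−ε) = 56.0 kΩ × 0.0960/0.9040 = 5.95 kΩ.

R_th ≤ 5.95 kΩ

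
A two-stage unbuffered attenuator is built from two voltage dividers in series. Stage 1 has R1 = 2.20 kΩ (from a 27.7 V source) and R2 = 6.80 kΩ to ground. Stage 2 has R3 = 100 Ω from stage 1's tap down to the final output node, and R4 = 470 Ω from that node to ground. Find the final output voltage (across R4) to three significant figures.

Stage 2 presents R3+R4 = 570.0 Ω as a load on stage 1's tap.
Stage 1's lower leg becomes R2‖(R3+R4) = 525.9 Ω, so V_mid = 27.7 × 525.9/2726 = 5.344 V.
Stage 2 is itself unloaded: V_out = V_mid × R4/(R3+R4) = 5.344 × 470/570.0 = 4.41 V.

V_out ≈ 4.41 V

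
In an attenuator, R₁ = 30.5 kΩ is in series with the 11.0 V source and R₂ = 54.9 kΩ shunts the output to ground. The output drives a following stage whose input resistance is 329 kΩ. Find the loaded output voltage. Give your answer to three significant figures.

V_out ≈ 6.67 V

The load sits in parallel with R₂: R₂‖R_L = (54.9 × 329) / (54.9 + 329) = 47.05 kΩ.
V_out = 11.0 × 47.05 / (30.5 + 47.05) = 11.0 × 47.05/77.55 = 6.67 V.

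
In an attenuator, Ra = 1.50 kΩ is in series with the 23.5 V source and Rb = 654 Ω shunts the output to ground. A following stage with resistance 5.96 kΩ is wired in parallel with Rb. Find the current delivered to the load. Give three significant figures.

Rb‖R_L = 589.3 Ω; V_out = 23.5 × 589.3/2089 = 6.629 V.
I_L = V_out / R_L = 6.629 / 5.96 kΩ = 1.11 mA.

I_L ≈ 1.11 mA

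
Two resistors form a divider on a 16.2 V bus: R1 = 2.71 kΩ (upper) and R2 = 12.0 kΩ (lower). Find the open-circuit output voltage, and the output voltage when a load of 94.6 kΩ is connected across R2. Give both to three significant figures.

Open-circuit: V = 16.2 × 12.0/(2.71 + 12.0) = 13.2 V.
With the load, R2 becomes R2‖R_L = 10.65 kΩ, so V = 16.2 × 10.65/13.36 = 12.9 V.

Unloaded: 13.2 V; loaded: 12.9 V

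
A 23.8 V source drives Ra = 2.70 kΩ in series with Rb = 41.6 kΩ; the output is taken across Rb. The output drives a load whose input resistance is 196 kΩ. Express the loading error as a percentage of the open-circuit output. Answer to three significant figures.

The divider's output (Thévenin) resistance is Ra‖Rb = 2.535 kΩ.
Fractional drop under load = R_th/(R_th + R_L) = 2.535 / (2.535 + 196) = 0.01277.
So the output falls by 1.28 %.

1.28 %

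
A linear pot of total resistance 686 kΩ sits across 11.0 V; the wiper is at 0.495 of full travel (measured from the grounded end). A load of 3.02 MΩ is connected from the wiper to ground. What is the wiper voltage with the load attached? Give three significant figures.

V ≈ 5.15 V

The wiper splits the pot into (1−α)R = 346.4 kΩ above and αR = 339.6 kΩ below.
Lower section ‖ load = 305.2 kΩ.
V_wiper = 11.0 × 305.2/(346.4 + 305.2) = 5.15 V.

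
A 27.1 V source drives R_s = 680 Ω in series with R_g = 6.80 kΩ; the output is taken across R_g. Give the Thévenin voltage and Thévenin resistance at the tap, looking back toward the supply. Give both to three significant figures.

V_th = 24.6 V, R_th = 618 Ω

V_th is the open-circuit tap voltage: 27.1 × 6800/(680 + 6800) = 24.6 V.
With the supply zeroed, R_s and R_g appear in parallel from the tap: R_th = R_s‖R_g = (680 × 6800)/7480 = 618 Ω.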